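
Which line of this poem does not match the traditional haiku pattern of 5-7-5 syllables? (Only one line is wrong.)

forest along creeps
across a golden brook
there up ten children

Line 1: forest(2) + along(2) + creeps(1) = 5 ✓
Line 2: across(2) + a(1) + golden(2) + brook(1) = 6 (expected 7)
Line 3: there(1) + up(1) + ten(1) + children(2) = 5 ✓

Line 2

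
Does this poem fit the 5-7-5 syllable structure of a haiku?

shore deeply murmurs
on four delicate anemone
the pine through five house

No

Line 1: "shore deeply murmurs": 1+2+2 = 5 ✓
Line 2: "on four delicate anemone": 1+1+3+4 = 9 (expected 7)
Line 3: "the pine through five house": 1+1+1+1+1 = 5 ✓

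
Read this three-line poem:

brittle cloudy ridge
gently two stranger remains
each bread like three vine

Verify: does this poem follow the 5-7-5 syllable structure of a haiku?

Line 1: "brittle cloudy ridge": 2+2+1 = 5 ✓
Line 2: "gently two stranger remains": 2+1+2+2 = 7 ✓
Line 3: "each bread like three vine": 1+1+1+1+1 = 5 ✓

Yes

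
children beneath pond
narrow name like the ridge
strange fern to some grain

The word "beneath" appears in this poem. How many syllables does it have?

2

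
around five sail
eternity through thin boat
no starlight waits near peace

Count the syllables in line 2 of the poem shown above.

Line 2: "eternity through thin boat": 4+1+1+1 = 7

7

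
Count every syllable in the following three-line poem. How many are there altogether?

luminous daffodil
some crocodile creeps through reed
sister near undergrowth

19

Line 1: luminous(3) + daffodil(3) = 6
Line 2: some(1) + crocodile(3) + creeps(1) + through(1) + reed(1) = 7
Line 3: sister(2) + near(1) + undergrowth(3) = 6
Total: 6 + 7 + 6 = 19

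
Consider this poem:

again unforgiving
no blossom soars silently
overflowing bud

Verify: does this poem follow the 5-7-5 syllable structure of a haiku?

Line 1: again(2) + unforgiving(4) = 6 (expected 5)
Line 2: no(1) + blossom(2) + soars(1) + silently(3) = 7 ✓
Line 3: overflowing(4) + bud(1) = 5 ✓

No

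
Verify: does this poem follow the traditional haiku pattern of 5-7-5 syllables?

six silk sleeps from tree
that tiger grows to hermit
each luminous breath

Yes

Line 1: six(1) + silk(1) + sleeps(1) + from(1) + tree(1) = 5 ✓
Line 2: that(1) + tiger(2) + grows(1) + to(1) + hermit(2) = 7 ✓
Line 3: each(1) + luminous(3) + breath(1) = 5 ✓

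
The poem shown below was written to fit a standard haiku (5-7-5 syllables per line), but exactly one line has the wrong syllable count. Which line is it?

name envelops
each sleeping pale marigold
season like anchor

Line 1: name(1) + envelops(3) = 4 (expected 5)
Line 2: each(1) + sleeping(2) + pale(1) + marigold(3) = 7 ✓
Line 3: season(2) + like(1) + anchor(2) = 5 ✓

The first line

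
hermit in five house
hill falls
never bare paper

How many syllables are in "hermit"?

2

"hermit" has 2 syllables.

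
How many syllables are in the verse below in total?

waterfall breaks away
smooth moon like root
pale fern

Line 1: waterfall (3), breaks (1), away (2) → 6
Line 2: smooth (1), moon (1), like (1), root (1) → 4
Line 3: pale (1), fern (1) → 2
Total: 6 + 4 + 2 = 12

12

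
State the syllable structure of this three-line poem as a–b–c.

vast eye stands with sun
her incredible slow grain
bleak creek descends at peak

Line 1: "vast eye stands with sun": 1+1+1+1+1 = 5
Line 2: "her incredible slow grain": 1+4+1+1 = 7
Line 3: "bleak creek descends at peak": 1+1+2+1+1 = 6

5–7–6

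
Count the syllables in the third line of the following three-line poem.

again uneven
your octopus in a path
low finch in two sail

The third line: low (1), finch (1), in (1), two (1), sail (1) → 5

5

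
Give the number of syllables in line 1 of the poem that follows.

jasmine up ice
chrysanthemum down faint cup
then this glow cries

Line 1: "jasmine up ice": 2+1+1 = 4

4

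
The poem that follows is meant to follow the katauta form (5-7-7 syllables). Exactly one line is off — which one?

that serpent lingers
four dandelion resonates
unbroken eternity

Line 1: that (1), serpent (2), lingers (2) → 5 ✓
Line 2: four (1), dandelion (4), resonates (3) → 8 (expected 7)
Line 3: unbroken (3), eternity (4) → 7 ✓

Line 2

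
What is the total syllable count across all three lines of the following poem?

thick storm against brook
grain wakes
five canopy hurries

13

Line 1: thick(1) + storm(1) + against(2) + brook(1) = 5
Line 2: grain(1) + wakes(1) = 2
Line 3: five(1) + canopy(3) + hurries(2) = 6
Total: 5 + 2 + 6 = 13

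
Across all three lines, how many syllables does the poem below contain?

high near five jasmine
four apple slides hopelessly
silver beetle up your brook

Line 1: "high near five jasmine": 1+1+1+2 = 5
Line 2: "four apple slides hopelessly": 1+2+1+3 = 7
Line 3: "silver beetle up your brook": 2+2+1+1+1 = 7
Total: 5 + 7 + 7 = 19

19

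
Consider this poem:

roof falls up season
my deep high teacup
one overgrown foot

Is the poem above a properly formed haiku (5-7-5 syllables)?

No

Line 1: roof(1) + falls(1) + up(1) + season(2) = 5 ✓
Line 2: my(1) + deep(1) + high(1) + teacup(2) = 5 (expected 7)
Line 3: one(1) + overgrown(3) + foot(1) = 5 ✓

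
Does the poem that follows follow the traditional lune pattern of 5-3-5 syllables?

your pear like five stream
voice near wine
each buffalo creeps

Line 1: "your pear like five stream": 1+1+1+1+1 = 5 ✓
Line 2: "voice near wine": 1+1+1 = 3 ✓
Line 3: "each buffalo creeps": 1+3+1 = 5 ✓

Yes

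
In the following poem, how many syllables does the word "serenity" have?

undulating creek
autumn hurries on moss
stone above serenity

4

"serenity" has 4 syllables.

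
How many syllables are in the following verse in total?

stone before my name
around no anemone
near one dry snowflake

Line 1: stone (1), before (2), my (1), name (1) → 5
Line 2: around (2), no (1), anemone (4) → 7
Line 3: near (1), one (1), dry (1), snowflake (2) → 5
Total: 5 + 7 + 5 = 17

17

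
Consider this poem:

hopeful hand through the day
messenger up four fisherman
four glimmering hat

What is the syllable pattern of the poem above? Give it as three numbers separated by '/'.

6/8/5

Line 1: "hopeful hand through the day": 2+1+1+1+1 = 6
Line 2: "messenger up four fisherman": 3+1+1+3 = 8
Line 3: "four glimmering hat": 1+3+1 = 5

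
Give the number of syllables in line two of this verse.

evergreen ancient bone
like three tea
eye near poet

3

Line two: like (1), three (1), tea (1) → 3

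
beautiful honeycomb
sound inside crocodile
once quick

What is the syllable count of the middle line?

The middle line: sound (1), inside (2), crocodile (3) → 6

6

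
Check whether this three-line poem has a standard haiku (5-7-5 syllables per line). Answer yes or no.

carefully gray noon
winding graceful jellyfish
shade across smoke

Line 1: "carefully gray noon": 3+1+1 = 5 ✓
Line 2: "winding graceful jellyfish": 2+2+3 = 7 ✓
Line 3: "shade across smoke": 1+2+1 = 4 (expected 5)

No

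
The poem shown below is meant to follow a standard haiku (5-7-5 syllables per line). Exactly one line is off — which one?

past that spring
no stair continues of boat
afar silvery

Line 1

Line 1: past (1), that (1), spring (1) → 3 (expected 5)
Line 2: no (1), stair (1), continues (3), of (1), boat (1) → 7 ✓
Line 3: afar (2), silvery (3) → 5 ✓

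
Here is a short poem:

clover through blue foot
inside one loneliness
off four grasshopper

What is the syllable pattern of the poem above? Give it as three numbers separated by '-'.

5-6-5

Line 1: clover (2), through (1), blue (1), foot (1) → 5
Line 2: inside (2), one (1), loneliness (3) → 6
Line 3: off (1), four (1), grasshopper (3) → 5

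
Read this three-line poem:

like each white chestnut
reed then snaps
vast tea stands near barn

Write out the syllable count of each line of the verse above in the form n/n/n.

Line 1: "like each white chestnut": 1+1+1+2 = 5
Line 2: "reed then snaps": 1+1+1 = 3
Line 3: "vast tea stands near barn": 1+1+1+1+1 = 5

5/3/5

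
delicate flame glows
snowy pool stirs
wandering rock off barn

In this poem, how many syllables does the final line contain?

6

The final line: wandering(3) + rock(1) + off(1) + barn(1) = 6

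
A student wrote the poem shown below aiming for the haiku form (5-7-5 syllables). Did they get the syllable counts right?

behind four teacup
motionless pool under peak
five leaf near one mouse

Yes

Line 1: behind (2), four (1), teacup (2) → 5 ✓
Line 2: motionless (3), pool (1), under (2), peak (1) → 7 ✓
Line 3: five (1), leaf (1), near (1), one (1), mouse (1) → 5 ✓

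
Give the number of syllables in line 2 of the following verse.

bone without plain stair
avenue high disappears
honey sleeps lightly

Line 2: avenue(3) + high(1) + disappears(3) = 7

7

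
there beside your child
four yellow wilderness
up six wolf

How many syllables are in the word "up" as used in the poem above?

1

"up" has 1 syllable.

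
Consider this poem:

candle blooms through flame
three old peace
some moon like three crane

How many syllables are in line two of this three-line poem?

3

Line two: "three old peace": 1+1+1 = 3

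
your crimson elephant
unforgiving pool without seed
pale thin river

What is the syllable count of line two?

8

Line two: unforgiving (4), pool (1), without (2), seed (1) → 8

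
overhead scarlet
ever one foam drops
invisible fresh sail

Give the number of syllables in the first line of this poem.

The first line: overhead (3), scarlet (2) → 5

5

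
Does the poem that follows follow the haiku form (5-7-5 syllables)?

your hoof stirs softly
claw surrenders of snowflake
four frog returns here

Yes

Line 1: your (1), hoof (1), stirs (1), softly (2) → 5 ✓
Line 2: claw (1), surrenders (3), of (1), snowflake (2) → 7 ✓
Line 3: four (1), frog (1), returns (2), here (1) → 5 ✓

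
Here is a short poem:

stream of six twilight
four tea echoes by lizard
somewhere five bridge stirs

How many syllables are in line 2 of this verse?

7

Line 2: four (1), tea (1), echoes (2), by (1), lizard (2) → 7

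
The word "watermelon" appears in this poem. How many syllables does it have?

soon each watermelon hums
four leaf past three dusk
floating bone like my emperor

4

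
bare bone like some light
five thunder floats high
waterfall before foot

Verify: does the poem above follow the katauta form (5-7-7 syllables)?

No

Line 1: "bare bone like some light": 1+1+1+1+1 = 5 ✓
Line 2: "five thunder floats high": 1+2+1+1 = 5 (expected 7)
Line 3: "waterfall before foot": 3+2+1 = 6 (expected 7)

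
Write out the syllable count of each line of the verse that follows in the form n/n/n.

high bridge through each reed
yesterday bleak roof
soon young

Line 1: high (1), bridge (1), through (1), each (1), reed (1) → 5
Line 2: yesterday (3), bleak (1), roof (1) → 5
Line 3: soon (1), young (1) → 2

5/5/2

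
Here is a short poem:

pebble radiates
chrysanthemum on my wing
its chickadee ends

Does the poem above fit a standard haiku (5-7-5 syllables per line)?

Line 1: "pebble radiates": 2+3 = 5 ✓
Line 2: "chrysanthemum on my wing": 4+1+1+1 = 7 ✓
Line 3: "its chickadee ends": 1+3+1 = 5 ✓

Yes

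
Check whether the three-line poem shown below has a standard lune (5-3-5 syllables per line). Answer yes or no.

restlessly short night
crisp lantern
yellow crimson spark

Line 1: restlessly(3) + short(1) + night(1) = 5 ✓
Line 2: crisp(1) + lantern(2) = 3 ✓
Line 3: yellow(2) + crimson(2) + spark(1) = 5 ✓

Yes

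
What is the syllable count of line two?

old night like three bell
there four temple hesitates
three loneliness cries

Line two: there(1) + four(1) + temple(2) + hesitates(3) = 7

7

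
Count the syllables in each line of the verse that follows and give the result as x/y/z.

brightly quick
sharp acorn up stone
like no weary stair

Line 1: "brightly quick": 2+1 = 3
Line 2: "sharp acorn up stone": 1+2+1+1 = 5
Line 3: "like no weary stair": 1+1+2+1 = 5

3/5/5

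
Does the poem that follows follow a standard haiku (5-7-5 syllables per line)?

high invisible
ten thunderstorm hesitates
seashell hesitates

Line 1: high(1) + invisible(4) = 5 ✓
Line 2: ten(1) + thunderstorm(3) + hesitates(3) = 7 ✓
Line 3: seashell(2) + hesitates(3) = 5 ✓

Yes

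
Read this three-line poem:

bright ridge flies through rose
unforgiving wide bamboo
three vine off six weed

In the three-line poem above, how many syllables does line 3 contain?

5

Line 3: three(1) + vine(1) + off(1) + six(1) + weed(1) = 5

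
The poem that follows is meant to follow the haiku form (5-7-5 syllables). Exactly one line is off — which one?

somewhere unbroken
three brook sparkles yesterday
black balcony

The third line

Line 1: somewhere(2) + unbroken(3) = 5 ✓
Line 2: three(1) + brook(1) + sparkles(2) + yesterday(3) = 7 ✓
Line 3: black(1) + balcony(3) = 4 (expected 5)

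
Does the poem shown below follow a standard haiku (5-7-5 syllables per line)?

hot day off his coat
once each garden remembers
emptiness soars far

Yes

Line 1: hot(1) + day(1) + off(1) + his(1) + coat(1) = 5 ✓
Line 2: once(1) + each(1) + garden(2) + remembers(3) = 7 ✓
Line 3: emptiness(3) + soars(1) + far(1) = 5 ✓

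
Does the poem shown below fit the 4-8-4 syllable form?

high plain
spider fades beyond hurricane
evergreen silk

No

Line 1: high (1), plain (1) → 2 (expected 4)
Line 2: spider (2), fades (1), beyond (2), hurricane (3) → 8 ✓
Line 3: evergreen (3), silk (1) → 4 ✓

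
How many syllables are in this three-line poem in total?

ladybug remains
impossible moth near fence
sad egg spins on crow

Line 1: ladybug (3), remains (2) → 5
Line 2: impossible (4), moth (1), near (1), fence (1) → 7
Line 3: sad (1), egg (1), spins (1), on (1), crow (1) → 5
Total: 5 + 7 + 5 = 17

17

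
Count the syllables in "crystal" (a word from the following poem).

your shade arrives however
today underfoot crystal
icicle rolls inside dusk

"crystal" has 2 syllables.

2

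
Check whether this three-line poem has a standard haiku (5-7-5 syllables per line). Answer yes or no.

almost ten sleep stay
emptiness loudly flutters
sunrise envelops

Yes

Line 1: almost(2) + ten(1) + sleep(1) + stay(1) = 5 ✓
Line 2: emptiness(3) + loudly(2) + flutters(2) = 7 ✓
Line 3: sunrise(2) + envelops(3) = 5 ✓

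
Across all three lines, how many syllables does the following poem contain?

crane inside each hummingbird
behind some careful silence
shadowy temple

19

Line 1: "crane inside each hummingbird": 1+2+1+3 = 7
Line 2: "behind some careful silence": 2+1+2+2 = 7
Line 3: "shadowy temple": 3+2 = 5
Total: 7 + 7 + 5 = 19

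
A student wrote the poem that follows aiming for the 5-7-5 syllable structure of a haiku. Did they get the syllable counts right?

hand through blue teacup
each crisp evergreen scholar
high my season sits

Line 1: "hand through blue teacup": 1+1+1+2 = 5 ✓
Line 2: "each crisp evergreen scholar": 1+1+3+2 = 7 ✓
Line 3: "high my season sits": 1+1+2+1 = 5 ✓

Yes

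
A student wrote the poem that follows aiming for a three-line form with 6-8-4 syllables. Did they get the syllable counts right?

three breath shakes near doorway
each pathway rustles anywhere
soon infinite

Line 1: "three breath shakes near doorway": 1+1+1+1+2 = 6 ✓
Line 2: "each pathway rustles anywhere": 1+2+2+3 = 8 ✓
Line 3: "soon infinite": 1+3 = 4 ✓

Yes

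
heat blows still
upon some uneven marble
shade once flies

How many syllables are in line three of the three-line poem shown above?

Line three: shade (1), once (1), flies (1) → 3

3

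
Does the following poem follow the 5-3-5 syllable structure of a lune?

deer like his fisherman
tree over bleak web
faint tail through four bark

No

Line 1: deer (1), like (1), his (1), fisherman (3) → 6 (expected 5)
Line 2: tree (1), over (2), bleak (1), web (1) → 5 (expected 3)
Line 3: faint (1), tail (1), through (1), four (1), bark (1) → 5 ✓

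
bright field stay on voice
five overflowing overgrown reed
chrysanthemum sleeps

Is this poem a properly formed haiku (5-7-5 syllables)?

Line 1: "bright field stay on voice": 1+1+1+1+1 = 5 ✓
Line 2: "five overflowing overgrown reed": 1+4+3+1 = 9 (expected 7)
Line 3: "chrysanthemum sleeps": 4+1 = 5 ✓

No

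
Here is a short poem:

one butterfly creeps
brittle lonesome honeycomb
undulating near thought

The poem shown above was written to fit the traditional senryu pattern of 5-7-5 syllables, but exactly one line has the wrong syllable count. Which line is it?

Line 1: one (1), butterfly (3), creeps (1) → 5 ✓
Line 2: brittle (2), lonesome (2), honeycomb (3) → 7 ✓
Line 3: undulating (4), near (1), thought (1) → 6 (expected 5)

Line 3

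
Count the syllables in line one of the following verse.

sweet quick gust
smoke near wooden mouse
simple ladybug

3

Line one: sweet(1) + quick(1) + gust(1) = 3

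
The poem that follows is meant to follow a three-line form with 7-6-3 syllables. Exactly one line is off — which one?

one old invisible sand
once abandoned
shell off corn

Line 1: one(1) + old(1) + invisible(4) + sand(1) = 7 ✓
Line 2: once(1) + abandoned(3) = 4 (expected 6)
Line 3: shell(1) + off(1) + corn(1) = 3 ✓

Line 2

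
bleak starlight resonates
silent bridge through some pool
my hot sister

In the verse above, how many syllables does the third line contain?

4

The third line: "my hot sister": 1+1+2 = 4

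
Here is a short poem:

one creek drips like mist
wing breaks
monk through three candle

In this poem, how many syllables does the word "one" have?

1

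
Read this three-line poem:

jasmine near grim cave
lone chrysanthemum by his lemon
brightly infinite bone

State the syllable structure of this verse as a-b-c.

Line 1: jasmine(2) + near(1) + grim(1) + cave(1) = 5
Line 2: lone(1) + chrysanthemum(4) + by(1) + his(1) + lemon(2) = 9
Line 3: brightly(2) + infinite(3) + bone(1) = 6

5-9-6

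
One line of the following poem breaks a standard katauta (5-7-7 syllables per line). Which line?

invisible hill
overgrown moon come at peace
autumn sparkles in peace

Line 3

Line 1: invisible(4) + hill(1) = 5 ✓
Line 2: overgrown(3) + moon(1) + come(1) + at(1) + peace(1) = 7 ✓
Line 3: autumn(2) + sparkles(2) + in(1) + peace(1) = 6 (expected 7)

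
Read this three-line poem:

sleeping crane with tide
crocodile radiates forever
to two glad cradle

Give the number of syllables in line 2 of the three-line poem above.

Line 2: crocodile (3), radiates (3), forever (3) → 9

9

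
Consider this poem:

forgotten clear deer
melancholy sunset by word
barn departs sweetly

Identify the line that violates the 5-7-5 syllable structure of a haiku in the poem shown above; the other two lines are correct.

Line 1: forgotten(3) + clear(1) + deer(1) = 5 ✓
Line 2: melancholy(4) + sunset(2) + by(1) + word(1) = 8 (expected 7)
Line 3: barn(1) + departs(2) + sweetly(2) = 5 ✓

Line 2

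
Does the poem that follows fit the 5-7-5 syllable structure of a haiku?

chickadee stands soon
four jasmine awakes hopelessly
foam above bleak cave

No

Line 1: chickadee(3) + stands(1) + soon(1) = 5 ✓
Line 2: four(1) + jasmine(2) + awakes(2) + hopelessly(3) = 8 (expected 7)
Line 3: foam(1) + above(2) + bleak(1) + cave(1) = 5 ✓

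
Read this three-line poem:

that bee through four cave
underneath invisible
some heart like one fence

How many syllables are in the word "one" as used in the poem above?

1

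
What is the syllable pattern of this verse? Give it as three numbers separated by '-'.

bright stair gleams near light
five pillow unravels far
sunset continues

Line 1: bright (1), stair (1), gleams (1), near (1), light (1) → 5
Line 2: five (1), pillow (2), unravels (3), far (1) → 7
Line 3: sunset (2), continues (3) → 5

5-7-5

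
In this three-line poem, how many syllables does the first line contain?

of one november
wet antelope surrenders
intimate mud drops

The first line: of (1), one (1), november (3) → 5

5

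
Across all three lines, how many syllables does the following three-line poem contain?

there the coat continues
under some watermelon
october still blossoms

19

Line 1: there (1), the (1), coat (1), continues (3) → 6
Line 2: under (2), some (1), watermelon (4) → 7
Line 3: october (3), still (1), blossoms (2) → 6
Total: 6 + 7 + 6 = 19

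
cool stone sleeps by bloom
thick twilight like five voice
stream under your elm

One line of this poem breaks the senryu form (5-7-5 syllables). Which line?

Line 1: cool(1) + stone(1) + sleeps(1) + by(1) + bloom(1) = 5 ✓
Line 2: thick(1) + twilight(2) + like(1) + five(1) + voice(1) = 6 (expected 7)
Line 3: stream(1) + under(2) + your(1) + elm(1) = 5 ✓

Line 2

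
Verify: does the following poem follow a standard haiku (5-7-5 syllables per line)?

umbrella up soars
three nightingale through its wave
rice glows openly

Yes

Line 1: umbrella(3) + up(1) + soars(1) = 5 ✓
Line 2: three(1) + nightingale(3) + through(1) + its(1) + wave(1) = 7 ✓
Line 3: rice(1) + glows(1) + openly(3) = 5 ✓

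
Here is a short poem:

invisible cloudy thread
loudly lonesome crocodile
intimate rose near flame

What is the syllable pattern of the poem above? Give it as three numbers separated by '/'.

7/7/6

Line 1: "invisible cloudy thread": 4+2+1 = 7
Line 2: "loudly lonesome crocodile": 2+2+3 = 7
Line 3: "intimate rose near flame": 3+1+1+1 = 6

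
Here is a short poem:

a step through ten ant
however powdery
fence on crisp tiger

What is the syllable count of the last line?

5

The last line: fence(1) + on(1) + crisp(1) + tiger(2) = 5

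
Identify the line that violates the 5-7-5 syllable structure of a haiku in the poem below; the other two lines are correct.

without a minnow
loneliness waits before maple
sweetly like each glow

The second line

Line 1: without(2) + a(1) + minnow(2) = 5 ✓
Line 2: loneliness(3) + waits(1) + before(2) + maple(2) = 8 (expected 7)
Line 3: sweetly(2) + like(1) + each(1) + glow(1) = 5 ✓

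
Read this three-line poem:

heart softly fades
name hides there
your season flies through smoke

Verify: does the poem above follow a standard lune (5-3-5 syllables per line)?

No

Line 1: "heart softly fades": 1+2+1 = 4 (expected 5)
Line 2: "name hides there": 1+1+1 = 3 ✓
Line 3: "your season flies through smoke": 1+2+1+1+1 = 6 (expected 5)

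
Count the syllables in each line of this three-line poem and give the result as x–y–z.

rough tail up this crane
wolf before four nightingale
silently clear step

Line 1: rough(1) + tail(1) + up(1) + this(1) + crane(1) = 5
Line 2: wolf(1) + before(2) + four(1) + nightingale(3) = 7
Line 3: silently(3) + clear(1) + step(1) = 5

5–7–5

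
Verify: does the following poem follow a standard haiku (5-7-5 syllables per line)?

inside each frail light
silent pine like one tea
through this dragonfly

No

Line 1: "inside each frail light": 2+1+1+1 = 5 ✓
Line 2: "silent pine like one tea": 2+1+1+1+1 = 6 (expected 7)
Line 3: "through this dragonfly": 1+1+3 = 5 ✓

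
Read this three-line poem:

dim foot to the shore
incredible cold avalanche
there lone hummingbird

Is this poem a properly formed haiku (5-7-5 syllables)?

Line 1: dim(1) + foot(1) + to(1) + the(1) + shore(1) = 5 ✓
Line 2: incredible(4) + cold(1) + avalanche(3) = 8 (expected 7)
Line 3: there(1) + lone(1) + hummingbird(3) = 5 ✓

No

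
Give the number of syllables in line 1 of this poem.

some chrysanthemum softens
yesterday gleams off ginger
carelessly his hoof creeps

7

Line 1: some(1) + chrysanthemum(4) + softens(2) = 7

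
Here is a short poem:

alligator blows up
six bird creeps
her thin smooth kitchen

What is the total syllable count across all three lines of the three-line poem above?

Line 1: "alligator blows up": 4+1+1 = 6
Line 2: "six bird creeps": 1+1+1 = 3
Line 3: "her thin smooth kitchen": 1+1+1+2 = 5
Total: 6 + 3 + 5 = 14

14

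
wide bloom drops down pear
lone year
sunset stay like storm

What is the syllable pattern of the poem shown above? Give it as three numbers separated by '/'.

Line 1: "wide bloom drops down pear": 1+1+1+1+1 = 5
Line 2: "lone year": 1+1 = 2
Line 3: "sunset stay like storm": 2+1+1+1 = 5

5/2/5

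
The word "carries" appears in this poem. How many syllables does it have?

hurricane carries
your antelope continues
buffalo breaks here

2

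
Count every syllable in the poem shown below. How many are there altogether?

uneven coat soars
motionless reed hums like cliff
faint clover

15

Line 1: uneven(3) + coat(1) + soars(1) = 5
Line 2: motionless(3) + reed(1) + hums(1) + like(1) + cliff(1) = 7
Line 3: faint(1) + clover(2) = 3
Total: 5 + 7 + 3 = 15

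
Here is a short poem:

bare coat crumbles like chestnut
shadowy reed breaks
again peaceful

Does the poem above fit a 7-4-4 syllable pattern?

No

Line 1: bare(1) + coat(1) + crumbles(2) + like(1) + chestnut(2) = 7 ✓
Line 2: shadowy(3) + reed(1) + breaks(1) = 5 (expected 4)
Line 3: again(2) + peaceful(2) = 4 ✓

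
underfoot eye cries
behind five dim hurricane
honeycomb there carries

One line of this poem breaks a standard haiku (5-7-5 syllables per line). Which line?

Line 1: "underfoot eye cries": 3+1+1 = 5 ✓
Line 2: "behind five dim hurricane": 2+1+1+3 = 7 ✓
Line 3: "honeycomb there carries": 3+1+2 = 6 (expected 5)

The third line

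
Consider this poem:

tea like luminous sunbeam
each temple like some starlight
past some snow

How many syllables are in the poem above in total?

17

Line 1: tea(1) + like(1) + luminous(3) + sunbeam(2) = 7
Line 2: each(1) + temple(2) + like(1) + some(1) + starlight(2) = 7
Line 3: past(1) + some(1) + snow(1) = 3
Total: 7 + 7 + 3 = 17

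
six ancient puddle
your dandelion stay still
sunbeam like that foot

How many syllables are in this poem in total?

Line 1: six (1), ancient (2), puddle (2) → 5
Line 2: your (1), dandelion (4), stay (1), still (1) → 7
Line 3: sunbeam (2), like (1), that (1), foot (1) → 5
Total: 5 + 7 + 5 = 17

17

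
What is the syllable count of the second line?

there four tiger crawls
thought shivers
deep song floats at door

3

The second line: thought(1) + shivers(2) = 3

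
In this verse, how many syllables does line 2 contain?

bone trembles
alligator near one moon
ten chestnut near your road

Line 2: alligator(4) + near(1) + one(1) + moon(1) = 7

7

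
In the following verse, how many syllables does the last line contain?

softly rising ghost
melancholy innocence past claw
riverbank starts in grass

6

The last line: "riverbank starts in grass": 3+1+1+1 = 6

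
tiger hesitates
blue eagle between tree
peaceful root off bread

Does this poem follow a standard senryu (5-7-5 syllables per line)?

No

Line 1: tiger (2), hesitates (3) → 5 ✓
Line 2: blue (1), eagle (2), between (2), tree (1) → 6 (expected 7)
Line 3: peaceful (2), root (1), off (1), bread (1) → 5 ✓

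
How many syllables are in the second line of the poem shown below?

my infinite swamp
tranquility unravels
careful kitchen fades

The second line: tranquility(4) + unravels(3) = 7

7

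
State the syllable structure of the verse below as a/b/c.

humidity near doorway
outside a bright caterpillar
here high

Line 1: humidity(4) + near(1) + doorway(2) = 7
Line 2: outside(2) + a(1) + bright(1) + caterpillar(4) = 8
Line 3: here(1) + high(1) = 2

7/8/2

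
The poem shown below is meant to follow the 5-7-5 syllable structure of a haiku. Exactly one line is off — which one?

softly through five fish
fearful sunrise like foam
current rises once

The second line

Line 1: softly (2), through (1), five (1), fish (1) → 5 ✓
Line 2: fearful (2), sunrise (2), like (1), foam (1) → 6 (expected 7)
Line 3: current (2), rises (2), once (1) → 5 ✓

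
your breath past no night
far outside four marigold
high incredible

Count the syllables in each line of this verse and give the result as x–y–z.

Line 1: "your breath past no night": 1+1+1+1+1 = 5
Line 2: "far outside four marigold": 1+2+1+3 = 7
Line 3: "high incredible": 1+4 = 5

5–7–5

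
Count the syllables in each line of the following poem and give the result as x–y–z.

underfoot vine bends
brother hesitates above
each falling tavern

5–7–5

Line 1: "underfoot vine bends": 3+1+1 = 5
Line 2: "brother hesitates above": 2+3+2 = 7
Line 3: "each falling tavern": 1+2+2 = 5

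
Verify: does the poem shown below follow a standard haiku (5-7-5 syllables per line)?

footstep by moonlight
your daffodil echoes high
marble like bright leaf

Yes

Line 1: footstep (2), by (1), moonlight (2) → 5 ✓
Line 2: your (1), daffodil (3), echoes (2), high (1) → 7 ✓
Line 3: marble (2), like (1), bright (1), leaf (1) → 5 ✓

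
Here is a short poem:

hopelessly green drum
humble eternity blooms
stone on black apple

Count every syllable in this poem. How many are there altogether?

Line 1: "hopelessly green drum": 3+1+1 = 5
Line 2: "humble eternity blooms": 2+4+1 = 7
Line 3: "stone on black apple": 1+1+1+2 = 5
Total: 5 + 7 + 5 = 17

17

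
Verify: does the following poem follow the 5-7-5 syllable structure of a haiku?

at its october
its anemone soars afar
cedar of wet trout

Line 1: at(1) + its(1) + october(3) = 5 ✓
Line 2: its(1) + anemone(4) + soars(1) + afar(2) = 8 (expected 7)
Line 3: cedar(2) + of(1) + wet(1) + trout(1) = 5 ✓

No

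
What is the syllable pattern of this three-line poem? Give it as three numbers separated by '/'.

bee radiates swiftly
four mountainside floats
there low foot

Line 1: bee (1), radiates (3), swiftly (2) → 6
Line 2: four (1), mountainside (3), floats (1) → 5
Line 3: there (1), low (1), foot (1) → 3

6/5/3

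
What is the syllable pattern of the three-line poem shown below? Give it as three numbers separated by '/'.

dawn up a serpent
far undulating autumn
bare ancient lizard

Line 1: "dawn up a serpent": 1+1+1+2 = 5
Line 2: "far undulating autumn": 1+4+2 = 7
Line 3: "bare ancient lizard": 1+2+2 = 5

5/7/5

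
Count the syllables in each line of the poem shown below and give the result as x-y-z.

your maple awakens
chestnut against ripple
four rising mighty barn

6-6-6

Line 1: your (1), maple (2), awakens (3) → 6
Line 2: chestnut (2), against (2), ripple (2) → 6
Line 3: four (1), rising (2), mighty (2), barn (1) → 6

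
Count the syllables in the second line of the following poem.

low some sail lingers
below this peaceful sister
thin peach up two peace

7

The second line: below (2), this (1), peaceful (2), sister (2) → 7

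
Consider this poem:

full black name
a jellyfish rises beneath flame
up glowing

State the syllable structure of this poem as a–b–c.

Line 1: full(1) + black(1) + name(1) = 3
Line 2: a(1) + jellyfish(3) + rises(2) + beneath(2) + flame(1) = 9
Line 3: up(1) + glowing(2) = 3

3–9–3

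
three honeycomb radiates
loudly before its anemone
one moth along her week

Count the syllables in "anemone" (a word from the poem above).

"anemone" has 4 syllables.

4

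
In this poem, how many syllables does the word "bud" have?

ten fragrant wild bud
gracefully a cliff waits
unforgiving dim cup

"bud" has 1 syllable.

1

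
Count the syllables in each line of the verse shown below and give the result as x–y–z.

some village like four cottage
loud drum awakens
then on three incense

Line 1: "some village like four cottage": 1+2+1+1+2 = 7
Line 2: "loud drum awakens": 1+1+3 = 5
Line 3: "then on three incense": 1+1+1+2 = 5

7–5–5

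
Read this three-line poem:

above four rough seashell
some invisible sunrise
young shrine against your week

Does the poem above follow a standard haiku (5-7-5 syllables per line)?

Line 1: above (2), four (1), rough (1), seashell (2) → 6 (expected 5)
Line 2: some (1), invisible (4), sunrise (2) → 7 ✓
Line 3: young (1), shrine (1), against (2), your (1), week (1) → 6 (expected 5)

No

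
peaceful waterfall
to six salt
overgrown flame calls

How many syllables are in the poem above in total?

13

Line 1: "peaceful waterfall": 2+3 = 5
Line 2: "to six salt": 1+1+1 = 3
Line 3: "overgrown flame calls": 3+1+1 = 5
Total: 5 + 3 + 5 = 13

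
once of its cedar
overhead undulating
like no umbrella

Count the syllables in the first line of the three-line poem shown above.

5

The first line: once(1) + of(1) + its(1) + cedar(2) = 5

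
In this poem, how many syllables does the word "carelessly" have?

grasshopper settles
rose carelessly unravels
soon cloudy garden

3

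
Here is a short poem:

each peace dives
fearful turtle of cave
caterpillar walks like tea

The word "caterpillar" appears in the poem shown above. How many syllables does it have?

4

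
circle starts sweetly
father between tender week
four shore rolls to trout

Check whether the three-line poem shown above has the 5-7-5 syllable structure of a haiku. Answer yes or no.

Line 1: circle (2), starts (1), sweetly (2) → 5 ✓
Line 2: father (2), between (2), tender (2), week (1) → 7 ✓
Line 3: four (1), shore (1), rolls (1), to (1), trout (1) → 5 ✓

Yes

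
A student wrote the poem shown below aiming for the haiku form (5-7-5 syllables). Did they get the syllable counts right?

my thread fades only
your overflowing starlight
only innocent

Yes

Line 1: "my thread fades only": 1+1+1+2 = 5 ✓
Line 2: "your overflowing starlight": 1+4+2 = 7 ✓
Line 3: "only innocent": 2+3 = 5 ✓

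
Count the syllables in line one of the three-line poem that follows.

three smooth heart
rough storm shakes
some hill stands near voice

3

Line one: three(1) + smooth(1) + heart(1) = 3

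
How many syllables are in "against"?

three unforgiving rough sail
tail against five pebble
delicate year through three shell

"against" has 2 syllables.

2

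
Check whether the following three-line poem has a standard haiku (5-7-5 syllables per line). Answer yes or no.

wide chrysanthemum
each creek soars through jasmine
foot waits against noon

No

Line 1: "wide chrysanthemum": 1+4 = 5 ✓
Line 2: "each creek soars through jasmine": 1+1+1+1+2 = 6 (expected 7)
Line 3: "foot waits against noon": 1+1+2+1 = 5 ✓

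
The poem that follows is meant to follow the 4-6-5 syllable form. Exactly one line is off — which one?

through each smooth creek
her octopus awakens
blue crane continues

Line 2

Line 1: through(1) + each(1) + smooth(1) + creek(1) = 4 ✓
Line 2: her(1) + octopus(3) + awakens(3) = 7 (expected 6)
Line 3: blue(1) + crane(1) + continues(3) = 5 ✓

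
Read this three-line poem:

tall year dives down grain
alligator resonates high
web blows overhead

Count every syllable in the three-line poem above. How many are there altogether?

Line 1: "tall year dives down grain": 1+1+1+1+1 = 5
Line 2: "alligator resonates high": 4+3+1 = 8
Line 3: "web blows overhead": 1+1+3 = 5
Total: 5 + 8 + 5 = 18

18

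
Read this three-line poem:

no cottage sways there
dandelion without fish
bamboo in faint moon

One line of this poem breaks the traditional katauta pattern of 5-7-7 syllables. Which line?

Line 1: no (1), cottage (2), sways (1), there (1) → 5 ✓
Line 2: dandelion (4), without (2), fish (1) → 7 ✓
Line 3: bamboo (2), in (1), faint (1), moon (1) → 5 (expected 7)

Line 3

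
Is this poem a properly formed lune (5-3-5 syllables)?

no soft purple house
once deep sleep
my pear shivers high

Yes

Line 1: no (1), soft (1), purple (2), house (1) → 5 ✓
Line 2: once (1), deep (1), sleep (1) → 3 ✓
Line 3: my (1), pear (1), shivers (2), high (1) → 5 ✓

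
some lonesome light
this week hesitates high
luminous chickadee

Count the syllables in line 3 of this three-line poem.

Line 3: "luminous chickadee": 3+3 = 6

6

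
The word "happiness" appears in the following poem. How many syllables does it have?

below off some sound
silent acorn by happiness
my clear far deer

3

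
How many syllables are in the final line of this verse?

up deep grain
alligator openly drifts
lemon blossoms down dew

6

The final line: lemon (2), blossoms (2), down (1), dew (1) → 6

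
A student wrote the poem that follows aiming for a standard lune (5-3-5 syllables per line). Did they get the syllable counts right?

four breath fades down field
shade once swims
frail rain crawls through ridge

Yes

Line 1: four (1), breath (1), fades (1), down (1), field (1) → 5 ✓
Line 2: shade (1), once (1), swims (1) → 3 ✓
Line 3: frail (1), rain (1), crawls (1), through (1), ridge (1) → 5 ✓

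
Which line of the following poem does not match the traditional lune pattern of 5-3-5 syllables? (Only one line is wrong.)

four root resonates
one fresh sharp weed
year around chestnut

Line 2

Line 1: four(1) + root(1) + resonates(3) = 5 ✓
Line 2: one(1) + fresh(1) + sharp(1) + weed(1) = 4 (expected 3)
Line 3: year(1) + around(2) + chestnut(2) = 5 ✓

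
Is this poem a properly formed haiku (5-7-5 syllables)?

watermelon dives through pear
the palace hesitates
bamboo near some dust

No

Line 1: watermelon(4) + dives(1) + through(1) + pear(1) = 7 (expected 5)
Line 2: the(1) + palace(2) + hesitates(3) = 6 (expected 7)
Line 3: bamboo(2) + near(1) + some(1) + dust(1) = 5 ✓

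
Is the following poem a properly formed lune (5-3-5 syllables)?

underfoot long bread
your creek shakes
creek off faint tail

Line 1: underfoot (3), long (1), bread (1) → 5 ✓
Line 2: your (1), creek (1), shakes (1) → 3 ✓
Line 3: creek (1), off (1), faint (1), tail (1) → 4 (expected 5)

No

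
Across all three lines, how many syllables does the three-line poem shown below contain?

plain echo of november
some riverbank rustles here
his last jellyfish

Line 1: "plain echo of november": 1+2+1+3 = 7
Line 2: "some riverbank rustles here": 1+3+2+1 = 7
Line 3: "his last jellyfish": 1+1+3 = 5
Total: 7 + 7 + 5 = 19

19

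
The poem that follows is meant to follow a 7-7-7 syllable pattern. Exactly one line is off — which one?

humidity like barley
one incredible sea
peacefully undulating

Line 1: humidity (4), like (1), barley (2) → 7 ✓
Line 2: one (1), incredible (4), sea (1) → 6 (expected 7)
Line 3: peacefully (3), undulating (4) → 7 ✓

The second line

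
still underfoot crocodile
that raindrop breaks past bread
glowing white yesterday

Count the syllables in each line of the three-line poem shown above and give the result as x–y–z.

Line 1: "still underfoot crocodile": 1+3+3 = 7
Line 2: "that raindrop breaks past bread": 1+2+1+1+1 = 6
Line 3: "glowing white yesterday": 2+1+3 = 6

7–6–6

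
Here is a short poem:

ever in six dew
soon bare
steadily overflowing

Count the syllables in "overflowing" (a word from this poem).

4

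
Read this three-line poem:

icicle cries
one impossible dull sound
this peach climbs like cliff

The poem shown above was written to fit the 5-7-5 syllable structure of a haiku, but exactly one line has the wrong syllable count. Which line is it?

Line 1: "icicle cries": 3+1 = 4 (expected 5)
Line 2: "one impossible dull sound": 1+4+1+1 = 7 ✓
Line 3: "this peach climbs like cliff": 1+1+1+1+1 = 5 ✓

Line 1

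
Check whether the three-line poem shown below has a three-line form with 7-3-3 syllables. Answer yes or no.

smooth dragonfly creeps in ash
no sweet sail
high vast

Line 1: smooth (1), dragonfly (3), creeps (1), in (1), ash (1) → 7 ✓
Line 2: no (1), sweet (1), sail (1) → 3 ✓
Line 3: high (1), vast (1) → 2 (expected 3)

No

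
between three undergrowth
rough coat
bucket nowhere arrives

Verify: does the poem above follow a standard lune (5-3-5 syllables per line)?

No

Line 1: "between three undergrowth": 2+1+3 = 6 (expected 5)
Line 2: "rough coat": 1+1 = 2 (expected 3)
Line 3: "bucket nowhere arrives": 2+2+2 = 6 (expected 5)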